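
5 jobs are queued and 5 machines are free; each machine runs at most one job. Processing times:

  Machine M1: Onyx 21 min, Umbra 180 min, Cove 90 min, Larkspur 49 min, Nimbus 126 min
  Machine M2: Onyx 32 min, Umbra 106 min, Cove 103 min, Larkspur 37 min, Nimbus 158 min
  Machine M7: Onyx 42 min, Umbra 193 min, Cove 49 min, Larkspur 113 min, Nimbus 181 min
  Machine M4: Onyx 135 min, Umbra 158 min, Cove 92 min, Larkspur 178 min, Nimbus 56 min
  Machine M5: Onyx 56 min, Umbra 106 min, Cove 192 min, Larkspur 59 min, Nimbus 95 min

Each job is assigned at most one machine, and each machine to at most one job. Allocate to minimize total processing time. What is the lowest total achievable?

This is the linear assignment problem.
Optimal: Onyx→Machine M1 (21 min), Umbra→Machine M5 (106 min), Cove→Machine M7 (49 min), Larkspur→Machine M2 (37 min), Nimbus→Machine M4 (56 min) — total 21+106+49+37+56 = 269 min.
Row-greedy (each job in turn takes its cheapest remaining machine) gives 291 min, worse by 22.
Next-best assignment: Onyx→Machine M1, Umbra→Machine M2, Cove→Machine M7, Larkspur→Machine M5, Nimbus→Machine M4 = 291 min.

Min total: 269 min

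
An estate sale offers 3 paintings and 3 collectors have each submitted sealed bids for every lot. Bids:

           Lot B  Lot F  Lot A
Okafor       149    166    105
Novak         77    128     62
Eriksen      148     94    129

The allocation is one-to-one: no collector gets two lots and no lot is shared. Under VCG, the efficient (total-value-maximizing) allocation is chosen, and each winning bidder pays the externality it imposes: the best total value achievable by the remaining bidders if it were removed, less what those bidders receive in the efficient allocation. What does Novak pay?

Novak pays $36.

Efficient allocation: Okafor→Lot B ($149), Novak→Lot F ($128), Eriksen→Lot A ($129); total welfare W = $406.
Novak receives Lot F at value $128, so the others get W − 128 = $278.
Without Novak: best allocation of the remaining 2 bidders over all 3 lots is Okafor→Lot F ($166), Eriksen→Lot B ($148), total $314.
VCG payment = (others' best without Novak) − (others' welfare with Novak) = 314 − 278 = $36.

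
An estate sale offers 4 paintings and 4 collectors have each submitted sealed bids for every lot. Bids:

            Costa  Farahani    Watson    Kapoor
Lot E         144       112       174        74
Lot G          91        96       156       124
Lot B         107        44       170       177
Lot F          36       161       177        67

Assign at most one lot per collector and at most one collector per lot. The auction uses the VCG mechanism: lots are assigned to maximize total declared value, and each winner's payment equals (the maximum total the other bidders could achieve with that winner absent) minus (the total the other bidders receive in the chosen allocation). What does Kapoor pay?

Efficient allocation: Costa→Lot E ($144), Farahani→Lot F ($161), Watson→Lot G ($156), Kapoor→Lot B ($177); total welfare W = $638.
Kapoor receives Lot B at value $177, so the others get W − 177 = $461.
Without Kapoor: best allocation of the remaining 3 bidders over all 4 lots is Costa→Lot E ($144), Farahani→Lot F ($161), Watson→Lot B ($170), total $475.
VCG payment = (others' best without Kapoor) − (others' welfare with Kapoor) = 475 − 461 = $14.

Kapoor pays $14.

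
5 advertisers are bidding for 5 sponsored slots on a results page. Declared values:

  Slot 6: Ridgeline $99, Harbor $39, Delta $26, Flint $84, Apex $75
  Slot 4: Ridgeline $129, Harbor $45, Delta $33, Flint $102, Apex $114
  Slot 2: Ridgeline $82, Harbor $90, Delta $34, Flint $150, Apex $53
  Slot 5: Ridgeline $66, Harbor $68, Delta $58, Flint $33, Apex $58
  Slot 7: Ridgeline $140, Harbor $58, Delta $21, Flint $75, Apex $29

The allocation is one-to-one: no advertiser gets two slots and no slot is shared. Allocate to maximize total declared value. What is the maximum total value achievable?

Maximum total: $501

Optimal: Ridgeline→Slot 7 ($140), Harbor→Slot 6 ($39), Delta→Slot 5 ($58), Flint→Slot 2 ($150), Apex→Slot 4 ($114) — total 140+39+58+150+114 = $501.
Row-greedy (each advertiser in turn takes its best remaining slot) gives $465, worse by 36.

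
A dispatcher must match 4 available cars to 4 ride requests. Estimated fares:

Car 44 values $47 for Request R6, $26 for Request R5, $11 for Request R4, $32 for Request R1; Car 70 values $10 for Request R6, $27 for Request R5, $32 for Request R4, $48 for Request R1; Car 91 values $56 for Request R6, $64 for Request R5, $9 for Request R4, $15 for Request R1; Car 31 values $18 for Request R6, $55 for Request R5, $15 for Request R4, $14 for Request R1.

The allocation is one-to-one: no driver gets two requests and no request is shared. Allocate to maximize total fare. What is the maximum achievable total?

Max total: $175

Optimal: Car 44→Request R1 ($32), Car 70→Request R4 ($32), Car 91→Request R6 ($56), Car 31→Request R5 ($55) — total 32+32+56+55 = $175.
Max-entry greedy (repeatedly take the single best remaining cell) gives $174, worse by 1.
Next-best assignment: Car 44→Request R6, Car 70→Request R1, Car 91→Request R5, Car 31→Request R4 = $174.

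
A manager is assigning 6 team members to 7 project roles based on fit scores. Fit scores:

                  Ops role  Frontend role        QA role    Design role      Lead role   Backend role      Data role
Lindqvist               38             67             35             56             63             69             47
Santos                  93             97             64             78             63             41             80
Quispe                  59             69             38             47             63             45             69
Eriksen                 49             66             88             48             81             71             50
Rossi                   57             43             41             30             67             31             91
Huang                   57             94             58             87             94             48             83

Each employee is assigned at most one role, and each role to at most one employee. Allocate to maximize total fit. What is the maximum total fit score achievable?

Optimal: Lindqvist→Backend role (69 pts), Santos→Ops role (93 pts), Quispe→Frontend role (69 pts), Eriksen→QA role (88 pts), Rossi→Data role (91 pts), Huang→Lead role (94 pts) — total 69+93+69+88+91+94 = 504 pts.
Column-greedy (each role in turn goes to its best remaining employee) gives 443 pts, worse by 61.
Swapping Rossi↔Huang (Rossi→Lead role 67 pts, Huang→Data role 83 pts) loses 35.

Max total: 504 pts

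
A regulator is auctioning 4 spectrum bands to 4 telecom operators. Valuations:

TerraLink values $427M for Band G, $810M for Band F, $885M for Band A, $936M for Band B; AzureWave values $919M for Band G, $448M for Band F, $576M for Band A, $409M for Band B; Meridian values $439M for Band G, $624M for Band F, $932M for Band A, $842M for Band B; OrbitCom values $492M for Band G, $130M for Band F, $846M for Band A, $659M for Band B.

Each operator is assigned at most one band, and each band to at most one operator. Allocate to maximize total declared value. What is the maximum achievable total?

Maximum total: $3417M

Treat this as an assignment problem: match each operator to one band.
Optimal: TerraLink→Band F ($810M), AzureWave→Band G ($919M), Meridian→Band B ($842M), OrbitCom→Band A ($846M) — total 810+919+842+846 = $3417M.
Max-entry greedy (repeatedly take the single best remaining cell) gives $2917M, worse by 500.
Next-best assignment: TerraLink→Band B, AzureWave→Band G, Meridian→Band F, OrbitCom→Band A = $3325M.
Swapping TerraLink↔OrbitCom (TerraLink→Band A $885M, OrbitCom→Band F $130M) loses 641.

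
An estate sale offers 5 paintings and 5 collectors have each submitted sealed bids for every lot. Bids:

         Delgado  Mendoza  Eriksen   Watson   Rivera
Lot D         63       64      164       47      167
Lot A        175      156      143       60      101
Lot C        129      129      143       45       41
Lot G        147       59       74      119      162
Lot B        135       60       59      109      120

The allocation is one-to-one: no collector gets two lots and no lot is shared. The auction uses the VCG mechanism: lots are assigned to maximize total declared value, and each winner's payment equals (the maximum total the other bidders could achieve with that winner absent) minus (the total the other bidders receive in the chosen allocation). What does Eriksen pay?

Efficient allocation: Delgado→Lot A ($175), Mendoza→Lot C ($129), Eriksen→Lot D ($164), Watson→Lot B ($109), Rivera→Lot G ($162); total welfare W = $739.
Eriksen receives Lot D at value $164, so the others get W − 164 = $575.
Without Eriksen: best allocation of the remaining 4 bidders over all 5 lots is Delgado→Lot A ($175), Mendoza→Lot C ($129), Watson→Lot G ($119), Rivera→Lot D ($167), total $590.
VCG payment = (others' best without Eriksen) − (others' welfare with Eriksen) = 590 − 575 = $15.

Eriksen pays $15.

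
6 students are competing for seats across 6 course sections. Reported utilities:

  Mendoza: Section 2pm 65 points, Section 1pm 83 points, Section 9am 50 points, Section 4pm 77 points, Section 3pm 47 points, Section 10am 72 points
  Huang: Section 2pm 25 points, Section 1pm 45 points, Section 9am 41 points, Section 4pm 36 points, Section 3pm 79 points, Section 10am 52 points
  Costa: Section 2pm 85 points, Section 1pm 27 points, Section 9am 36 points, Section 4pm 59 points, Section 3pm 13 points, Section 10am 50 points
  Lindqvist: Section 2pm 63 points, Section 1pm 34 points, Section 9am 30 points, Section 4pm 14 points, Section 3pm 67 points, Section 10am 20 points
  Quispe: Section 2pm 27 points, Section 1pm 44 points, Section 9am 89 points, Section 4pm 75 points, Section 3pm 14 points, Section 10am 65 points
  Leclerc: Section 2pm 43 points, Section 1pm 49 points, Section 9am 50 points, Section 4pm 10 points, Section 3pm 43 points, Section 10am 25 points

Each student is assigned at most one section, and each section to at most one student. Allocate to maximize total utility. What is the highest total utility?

Max total: 419 points

Optimal: Mendoza→Section 4pm (77 points), Huang→Section 10am (52 points), Costa→Section 2pm (85 points), Lindqvist→Section 3pm (67 points), Quispe→Section 9am (89 points), Leclerc→Section 1pm (49 points) — total 77+52+85+67+89+49 = 419 points.
Max-entry greedy (repeatedly take the single best remaining cell) gives 375 points, worse by 44.
Swapping Leclerc↔Lindqvist (Leclerc→Section 3pm 43 points, Lindqvist→Section 1pm 34 points) loses 39.
No other one-to-one assignment exceeds 419 points.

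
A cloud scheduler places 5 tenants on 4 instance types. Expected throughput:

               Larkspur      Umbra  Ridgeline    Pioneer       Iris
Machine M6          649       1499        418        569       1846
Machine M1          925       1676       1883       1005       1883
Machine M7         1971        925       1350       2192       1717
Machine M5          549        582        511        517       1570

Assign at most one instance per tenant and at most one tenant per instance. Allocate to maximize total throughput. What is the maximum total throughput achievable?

Optimal: Umbra→Machine M6 (1499 ops/s), Ridgeline→Machine M1 (1883 ops/s), Pioneer→Machine M7 (2192 ops/s), Iris→Machine M5 (1570 ops/s) — total 1499+1883+2192+1570 = 7144 ops/s.
Column-greedy (each instance in turn goes to its best remaining tenant) gives 6503 ops/s, worse by 641.

Max total: 7144 ops/s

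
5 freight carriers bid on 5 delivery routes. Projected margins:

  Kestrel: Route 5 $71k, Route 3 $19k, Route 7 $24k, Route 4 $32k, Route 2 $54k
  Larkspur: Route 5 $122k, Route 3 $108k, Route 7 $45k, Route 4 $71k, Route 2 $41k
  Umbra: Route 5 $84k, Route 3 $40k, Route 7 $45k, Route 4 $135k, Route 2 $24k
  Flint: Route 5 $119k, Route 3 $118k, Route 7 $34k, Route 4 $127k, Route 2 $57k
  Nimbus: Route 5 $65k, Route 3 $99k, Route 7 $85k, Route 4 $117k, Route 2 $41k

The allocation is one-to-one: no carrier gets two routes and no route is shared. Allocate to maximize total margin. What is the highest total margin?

This is a one-to-one assignment (maximum-weight bipartite matching).
Optimal: Kestrel→Route 2 ($54k), Larkspur→Route 5 ($122k), Umbra→Route 4 ($135k), Flint→Route 3 ($118k), Nimbus→Route 7 ($85k) — total 54+122+135+118+85 = $514k.
Row-greedy (each carrier in turn takes its best remaining route) gives $456k, worse by 58.
Swapping Nimbus↔Umbra (Nimbus→Route 4 $117k, Umbra→Route 7 $45k) loses 58.

Maximum total: $514k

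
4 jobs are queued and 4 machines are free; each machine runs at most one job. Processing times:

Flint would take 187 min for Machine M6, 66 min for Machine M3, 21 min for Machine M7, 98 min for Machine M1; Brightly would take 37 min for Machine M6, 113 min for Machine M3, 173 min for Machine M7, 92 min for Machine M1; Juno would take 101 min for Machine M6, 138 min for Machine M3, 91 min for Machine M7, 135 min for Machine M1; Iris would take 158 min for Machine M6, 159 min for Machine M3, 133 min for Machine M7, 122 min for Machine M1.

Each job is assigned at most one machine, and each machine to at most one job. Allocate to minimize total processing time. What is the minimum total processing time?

Treat this as an assignment problem: match each job to one machine.
Optimal: Flint→Machine M3 (66 min), Brightly→Machine M6 (37 min), Juno→Machine M7 (91 min), Iris→Machine M1 (122 min) — total 66+37+91+122 = 316 min.
Row-greedy (each job in turn takes its cheapest remaining machine) gives 352 min, worse by 36.
Next-best assignment: Flint→Machine M7, Brightly→Machine M6, Juno→Machine M3, Iris→Machine M1 = 318 min.
Swapping Juno↔Flint (Juno→Machine M3 138 min, Flint→Machine M7 21 min) adds 2.

Minimum total: 316 min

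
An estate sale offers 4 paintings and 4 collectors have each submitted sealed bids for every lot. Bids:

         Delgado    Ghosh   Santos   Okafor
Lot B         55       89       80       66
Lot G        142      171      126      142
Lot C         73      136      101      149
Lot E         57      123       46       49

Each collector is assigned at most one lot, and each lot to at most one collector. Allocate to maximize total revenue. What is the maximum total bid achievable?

Max total: $494

Optimal: Delgado→Lot G ($142), Ghosh→Lot E ($123), Santos→Lot B ($80), Okafor→Lot C ($149) — total 142+123+80+149 = $494.
Next-best assignment: Delgado→Lot E, Ghosh→Lot G, Santos→Lot B, Okafor→Lot C = $457.
Swapping Ghosh↔Santos (Ghosh→Lot B $89, Santos→Lot E $46) loses 68.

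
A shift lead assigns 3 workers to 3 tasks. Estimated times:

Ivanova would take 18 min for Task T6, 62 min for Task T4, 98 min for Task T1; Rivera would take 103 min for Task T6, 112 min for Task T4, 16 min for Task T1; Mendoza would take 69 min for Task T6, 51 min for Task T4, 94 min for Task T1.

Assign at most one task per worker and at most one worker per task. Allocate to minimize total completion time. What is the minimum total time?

Min total: 85 min

Optimal: Ivanova→Task T6 (18 min), Rivera→Task T1 (16 min), Mendoza→Task T4 (51 min) — total 18+16+51 = 85 min.
Next-best assignment: Ivanova→Task T4, Rivera→Task T1, Mendoza→Task T6 = 147 min.
Checked against all permutations: 85 min is optimal.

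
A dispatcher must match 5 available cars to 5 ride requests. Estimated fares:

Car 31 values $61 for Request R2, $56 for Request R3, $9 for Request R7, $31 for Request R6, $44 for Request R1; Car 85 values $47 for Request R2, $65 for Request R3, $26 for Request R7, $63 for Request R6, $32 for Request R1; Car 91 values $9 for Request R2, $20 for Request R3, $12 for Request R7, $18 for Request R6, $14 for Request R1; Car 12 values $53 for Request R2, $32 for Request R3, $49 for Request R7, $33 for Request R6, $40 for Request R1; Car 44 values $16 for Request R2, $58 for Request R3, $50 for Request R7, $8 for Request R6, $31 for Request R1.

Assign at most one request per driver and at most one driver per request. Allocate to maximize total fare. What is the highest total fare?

This is a one-to-one assignment (maximum-weight bipartite matching).
Optimal: Car 31→Request R2 ($61), Car 85→Request R6 ($63), Car 91→Request R1 ($14), Car 12→Request R7 ($49), Car 44→Request R3 ($58) — total 61+63+14+49+58 = $245.
Row-greedy (each driver in turn takes its best remaining request) gives $224, worse by 21.
Next-best assignment: Car 31→Request R3, Car 85→Request R6, Car 91→Request R1, Car 12→Request R2, Car 44→Request R7 = $236.
No other one-to-one assignment exceeds $245.

Max total: $245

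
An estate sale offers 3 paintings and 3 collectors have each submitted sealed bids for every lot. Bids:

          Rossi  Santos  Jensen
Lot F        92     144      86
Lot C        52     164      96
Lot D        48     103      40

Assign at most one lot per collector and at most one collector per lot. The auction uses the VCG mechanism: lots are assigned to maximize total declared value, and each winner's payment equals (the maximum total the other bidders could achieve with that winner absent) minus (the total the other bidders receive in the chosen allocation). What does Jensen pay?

Jensen pays $44.

Efficient allocation: Rossi→Lot D ($48), Santos→Lot C ($164), Jensen→Lot F ($86); total welfare W = $298.
Jensen receives Lot F at value $86, so the others get W − 86 = $212.
Without Jensen: best allocation of the remaining 2 bidders over all 3 lots is Rossi→Lot F ($92), Santos→Lot C ($164), total $256.
VCG payment = (others' best without Jensen) − (others' welfare with Jensen) = 256 − 212 = $44.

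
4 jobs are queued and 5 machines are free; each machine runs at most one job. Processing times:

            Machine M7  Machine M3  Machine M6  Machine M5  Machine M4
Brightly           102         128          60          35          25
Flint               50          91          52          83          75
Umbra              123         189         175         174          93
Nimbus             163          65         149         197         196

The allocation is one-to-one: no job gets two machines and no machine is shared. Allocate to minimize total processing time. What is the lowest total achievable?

Optimal: Brightly→Machine M5 (35 min), Flint→Machine M7 (50 min), Umbra→Machine M4 (93 min), Nimbus→Machine M3 (65 min) — total 35+50+93+65 = 243 min.
Row-greedy (each job in turn takes its cheapest remaining machine) gives 314 min, worse by 71.
Swapping Brightly↔Nimbus (Brightly→Machine M3 128 min, Nimbus→Machine M5 197 min) adds 225.
Checked against all permutations: 243 min is optimal.

Min total: 243 min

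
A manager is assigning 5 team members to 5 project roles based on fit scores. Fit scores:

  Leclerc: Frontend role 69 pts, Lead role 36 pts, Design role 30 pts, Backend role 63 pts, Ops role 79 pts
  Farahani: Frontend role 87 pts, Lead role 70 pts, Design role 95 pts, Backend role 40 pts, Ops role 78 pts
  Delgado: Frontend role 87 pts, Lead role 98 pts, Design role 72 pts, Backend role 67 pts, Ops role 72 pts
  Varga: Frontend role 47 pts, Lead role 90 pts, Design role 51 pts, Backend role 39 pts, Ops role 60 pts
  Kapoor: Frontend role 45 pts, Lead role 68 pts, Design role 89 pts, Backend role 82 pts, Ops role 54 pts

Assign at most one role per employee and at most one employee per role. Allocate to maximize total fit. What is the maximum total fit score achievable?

Maximum total: 433 pts

Optimal: Leclerc→Ops role (79 pts), Farahani→Design role (95 pts), Delgado→Frontend role (87 pts), Varga→Lead role (90 pts), Kapoor→Backend role (82 pts) — total 79+95+87+90+82 = 433 pts.
Max-entry greedy (repeatedly take the single best remaining cell) gives 401 pts, worse by 32.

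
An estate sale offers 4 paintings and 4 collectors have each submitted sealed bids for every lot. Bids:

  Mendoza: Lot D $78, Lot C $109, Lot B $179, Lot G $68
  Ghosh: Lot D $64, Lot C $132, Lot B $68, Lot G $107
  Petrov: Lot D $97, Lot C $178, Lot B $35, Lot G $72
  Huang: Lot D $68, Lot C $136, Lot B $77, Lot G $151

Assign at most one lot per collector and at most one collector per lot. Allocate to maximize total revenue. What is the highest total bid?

Maximum total: $572

Optimal: Mendoza→Lot B ($179), Ghosh→Lot D ($64), Petrov→Lot C ($178), Huang→Lot G ($151) — total 179+64+178+151 = $572.
Row-greedy (each collector in turn takes its best remaining lot) gives $559, worse by 13.
Next-best assignment: Mendoza→Lot B, Ghosh→Lot C, Petrov→Lot D, Huang→Lot G = $559.
No other one-to-one assignment exceeds $572.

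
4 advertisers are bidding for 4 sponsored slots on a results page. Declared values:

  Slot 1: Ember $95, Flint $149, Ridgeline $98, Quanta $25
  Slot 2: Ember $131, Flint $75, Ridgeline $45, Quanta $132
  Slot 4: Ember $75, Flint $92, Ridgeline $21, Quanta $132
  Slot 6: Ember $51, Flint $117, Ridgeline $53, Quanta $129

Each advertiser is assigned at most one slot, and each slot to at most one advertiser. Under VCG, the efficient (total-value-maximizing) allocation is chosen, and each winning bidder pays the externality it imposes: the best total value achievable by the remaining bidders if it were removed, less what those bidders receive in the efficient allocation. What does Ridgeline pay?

Efficient allocation: Ember→Slot 2 ($131), Flint→Slot 6 ($117), Ridgeline→Slot 1 ($98), Quanta→Slot 4 ($132); total welfare W = $478.
Ridgeline receives Slot 1 at value $98, so the others get W − 98 = $380.
Without Ridgeline: best allocation of the remaining 3 bidders over all 4 slots is Ember→Slot 2 ($131), Flint→Slot 1 ($149), Quanta→Slot 4 ($132), total $412.
VCG payment = (others' best without Ridgeline) − (others' welfare with Ridgeline) = 412 − 380 = $32.

Ridgeline pays $32.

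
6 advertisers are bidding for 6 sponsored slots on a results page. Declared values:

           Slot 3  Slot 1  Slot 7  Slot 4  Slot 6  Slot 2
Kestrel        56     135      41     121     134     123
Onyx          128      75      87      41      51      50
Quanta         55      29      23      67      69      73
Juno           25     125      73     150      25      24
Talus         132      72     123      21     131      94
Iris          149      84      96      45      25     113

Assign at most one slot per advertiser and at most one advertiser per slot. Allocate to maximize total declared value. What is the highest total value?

Optimal: Kestrel→Slot 1 ($135), Onyx→Slot 7 ($87), Quanta→Slot 2 ($73), Juno→Slot 4 ($150), Talus→Slot 6 ($131), Iris→Slot 3 ($149) — total 135+87+73+150+131+149 = $725.
Swapping Juno↔Iris (Juno→Slot 3 $25, Iris→Slot 4 $45) loses 229.

Max total: $725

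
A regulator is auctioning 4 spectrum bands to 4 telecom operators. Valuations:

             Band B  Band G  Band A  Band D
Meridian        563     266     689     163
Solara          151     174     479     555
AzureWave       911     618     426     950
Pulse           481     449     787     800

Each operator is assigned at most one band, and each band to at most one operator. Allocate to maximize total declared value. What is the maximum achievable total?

Max total: $2604M

Optimal: Meridian→Band A ($689M), Solara→Band D ($555M), AzureWave→Band B ($911M), Pulse→Band G ($449M) — total 689+555+911+449 = $2604M.
Swapping Pulse↔Solara (Pulse→Band D $800M, Solara→Band G $174M) loses 30.
Every other assignment is strictly worse.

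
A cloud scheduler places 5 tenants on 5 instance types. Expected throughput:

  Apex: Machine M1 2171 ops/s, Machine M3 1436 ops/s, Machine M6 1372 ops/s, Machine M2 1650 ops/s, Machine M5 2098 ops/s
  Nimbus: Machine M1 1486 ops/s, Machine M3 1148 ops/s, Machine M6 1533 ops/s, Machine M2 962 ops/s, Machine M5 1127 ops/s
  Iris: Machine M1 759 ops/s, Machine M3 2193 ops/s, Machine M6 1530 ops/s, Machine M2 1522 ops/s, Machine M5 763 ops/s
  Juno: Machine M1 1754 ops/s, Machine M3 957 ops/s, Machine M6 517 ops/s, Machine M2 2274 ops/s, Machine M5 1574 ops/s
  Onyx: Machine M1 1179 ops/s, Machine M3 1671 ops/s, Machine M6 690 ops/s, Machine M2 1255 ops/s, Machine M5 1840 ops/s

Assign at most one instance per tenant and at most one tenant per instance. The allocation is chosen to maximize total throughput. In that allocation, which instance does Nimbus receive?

Nimbus receives Machine M6.

Optimal: Apex→Machine M1 (2171 ops/s), Nimbus→Machine M6 (1533 ops/s), Iris→Machine M3 (2193 ops/s), Juno→Machine M2 (2274 ops/s), Onyx→Machine M5 (1840 ops/s) — total 2171+1533+2193+2274+1840 = 10011 ops/s.
Next-best assignment: Apex→Machine M5, Nimbus→Machine M6, Iris→Machine M3, Juno→Machine M2, Onyx→Machine M1 = 9277 ops/s.
Checked against all permutations: 10011 ops/s is optimal.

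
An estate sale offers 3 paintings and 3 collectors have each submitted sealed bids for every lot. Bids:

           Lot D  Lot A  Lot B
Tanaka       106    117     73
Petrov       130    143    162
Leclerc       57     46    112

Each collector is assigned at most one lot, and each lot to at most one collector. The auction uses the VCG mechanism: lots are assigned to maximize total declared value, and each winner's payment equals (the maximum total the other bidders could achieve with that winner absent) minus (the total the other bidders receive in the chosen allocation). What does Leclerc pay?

Efficient allocation: Tanaka→Lot D ($106), Petrov→Lot A ($143), Leclerc→Lot B ($112); total welfare W = $361.
Leclerc receives Lot B at value $112, so the others get W − 112 = $249.
Without Leclerc: best allocation of the remaining 2 bidders over all 3 lots is Tanaka→Lot A ($117), Petrov→Lot B ($162), total $279.
VCG payment = (others' best without Leclerc) − (others' welfare with Leclerc) = 279 − 249 = $30.

Leclerc pays $30.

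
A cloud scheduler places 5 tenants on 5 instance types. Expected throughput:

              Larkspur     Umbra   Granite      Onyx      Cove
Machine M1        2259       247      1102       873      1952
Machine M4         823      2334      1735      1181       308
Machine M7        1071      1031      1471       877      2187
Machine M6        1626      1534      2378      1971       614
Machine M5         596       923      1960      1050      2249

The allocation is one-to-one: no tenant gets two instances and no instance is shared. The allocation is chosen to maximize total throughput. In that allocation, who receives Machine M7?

Cove receives Machine M7.

Optimal: Larkspur→Machine M1 (2259 ops/s), Umbra→Machine M4 (2334 ops/s), Granite→Machine M5 (1960 ops/s), Onyx→Machine M6 (1971 ops/s), Cove→Machine M7 (2187 ops/s) — total 2259+2334+1960+1971+2187 = 10711 ops/s.
Row-greedy (each tenant in turn takes its best remaining instance) gives 10208 ops/s, worse by 503.
No other one-to-one assignment exceeds 10711 ops/s.
Cove's own top instance is Machine M5 (2249 ops/s), but forcing Cove→Machine M5 and reassigning the rest optimally gives only 10284 ops/s — worse by 427.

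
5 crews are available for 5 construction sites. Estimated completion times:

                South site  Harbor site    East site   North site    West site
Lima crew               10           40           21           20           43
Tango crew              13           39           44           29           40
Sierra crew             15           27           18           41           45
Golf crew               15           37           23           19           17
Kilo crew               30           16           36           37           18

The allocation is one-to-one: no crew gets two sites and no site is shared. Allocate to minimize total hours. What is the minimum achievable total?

Minimum total: 84 hours

This is the linear assignment problem.
Optimal: Lima crew→North site (20 hours), Tango crew→South site (13 hours), Sierra crew→East site (18 hours), Golf crew→West site (17 hours), Kilo crew→Harbor site (16 hours) — total 20+13+18+17+16 = 84 hours.
Row-greedy (each crew in turn takes its cheapest remaining site) gives 90 hours, worse by 6.
Next-best assignment: Lima crew→South site, Tango crew→North site, Sierra crew→East site, Golf crew→West site, Kilo crew→Harbor site = 90 hours.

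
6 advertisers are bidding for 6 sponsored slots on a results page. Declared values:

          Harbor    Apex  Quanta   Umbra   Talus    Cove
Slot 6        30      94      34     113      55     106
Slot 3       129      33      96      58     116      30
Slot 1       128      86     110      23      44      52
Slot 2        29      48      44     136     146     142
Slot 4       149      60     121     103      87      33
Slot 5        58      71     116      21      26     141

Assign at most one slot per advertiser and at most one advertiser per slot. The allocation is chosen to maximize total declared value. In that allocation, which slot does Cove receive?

This is the linear assignment problem.
Optimal: Harbor→Slot 4 ($149), Apex→Slot 6 ($94), Quanta→Slot 1 ($110), Umbra→Slot 2 ($136), Talus→Slot 3 ($116), Cove→Slot 5 ($141) — total 149+94+110+136+116+141 = $746.
Column-greedy (each slot in turn goes to its best remaining advertiser) gives $699, worse by 47.
Every other assignment is strictly worse.
Cove's own top slot is Slot 2 ($142), but forcing Cove→Slot 2 and reassigning the rest optimally gives only $722 — worse by 24.

Cove receives Slot 5.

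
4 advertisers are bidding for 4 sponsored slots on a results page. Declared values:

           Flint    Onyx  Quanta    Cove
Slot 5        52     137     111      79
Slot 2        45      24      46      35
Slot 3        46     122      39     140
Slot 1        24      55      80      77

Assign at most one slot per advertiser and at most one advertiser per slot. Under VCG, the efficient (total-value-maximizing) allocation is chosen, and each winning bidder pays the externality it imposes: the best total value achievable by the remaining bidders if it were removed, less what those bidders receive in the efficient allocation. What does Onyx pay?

Efficient allocation: Flint→Slot 2 ($45), Onyx→Slot 5 ($137), Quanta→Slot 1 ($80), Cove→Slot 3 ($140); total welfare W = $402.
Onyx receives Slot 5 at value $137, so the others get W − 137 = $265.
Without Onyx: best allocation of the remaining 3 bidders over all 4 slots is Flint→Slot 2 ($45), Quanta→Slot 5 ($111), Cove→Slot 3 ($140), total $296.
VCG payment = (others' best without Onyx) − (others' welfare with Onyx) = 296 − 265 = $31.

Onyx pays $31.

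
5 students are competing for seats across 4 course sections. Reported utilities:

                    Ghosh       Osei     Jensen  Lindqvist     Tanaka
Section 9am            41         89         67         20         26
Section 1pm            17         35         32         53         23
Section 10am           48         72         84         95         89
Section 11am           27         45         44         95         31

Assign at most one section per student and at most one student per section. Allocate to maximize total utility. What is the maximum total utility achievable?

Maximum total: 305 points

Optimal: Osei→Section 9am (89 points), Jensen→Section 1pm (32 points), Tanaka→Section 10am (89 points), Lindqvist→Section 11am (95 points) — total 89+32+89+95 = 305 points.
Max-entry greedy (repeatedly take the single best remaining cell) gives 251 points, worse by 54.
Swapping Lindqvist↔Jensen (Lindqvist→Section 1pm 53 points, Jensen→Section 11am 44 points) loses 30.
Checked against all permutations: 305 points is optimal.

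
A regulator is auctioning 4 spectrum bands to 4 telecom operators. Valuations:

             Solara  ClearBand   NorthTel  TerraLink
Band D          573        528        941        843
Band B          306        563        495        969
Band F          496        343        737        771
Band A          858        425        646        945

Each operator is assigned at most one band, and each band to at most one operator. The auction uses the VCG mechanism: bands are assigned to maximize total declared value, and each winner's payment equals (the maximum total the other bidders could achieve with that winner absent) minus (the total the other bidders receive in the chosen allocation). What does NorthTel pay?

Efficient allocation: Solara→Band A ($858M), ClearBand→Band B ($563M), NorthTel→Band D ($941M), TerraLink→Band F ($771M); total welfare W = $3133M.
NorthTel receives Band D at value $941M, so the others get W − 941 = $2192M.
Without NorthTel: best allocation of the remaining 3 bidders over all 4 bands is Solara→Band A ($858M), ClearBand→Band D ($528M), TerraLink→Band B ($969M), total $2355M.
VCG payment = (others' best without NorthTel) − (others' welfare with NorthTel) = 2355 − 2192 = $163M.

NorthTel pays $163M.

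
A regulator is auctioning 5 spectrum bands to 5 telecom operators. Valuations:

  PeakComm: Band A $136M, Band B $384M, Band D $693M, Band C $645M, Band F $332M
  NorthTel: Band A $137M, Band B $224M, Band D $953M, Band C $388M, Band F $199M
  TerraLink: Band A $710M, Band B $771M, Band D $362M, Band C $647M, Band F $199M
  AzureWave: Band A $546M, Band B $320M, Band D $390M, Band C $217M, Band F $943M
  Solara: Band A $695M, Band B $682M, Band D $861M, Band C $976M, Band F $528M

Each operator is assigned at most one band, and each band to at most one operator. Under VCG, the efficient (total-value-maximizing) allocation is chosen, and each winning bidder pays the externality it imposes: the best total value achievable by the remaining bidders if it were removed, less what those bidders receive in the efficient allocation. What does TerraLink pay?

TerraLink pays $20M.

Efficient allocation: PeakComm→Band C ($645M), NorthTel→Band D ($953M), TerraLink→Band B ($771M), AzureWave→Band F ($943M), Solara→Band A ($695M); total welfare W = $4007M.
TerraLink receives Band B at value $771M, so the others get W − 771 = $3236M.
Without TerraLink: best allocation of the remaining 4 bidders over all 5 bands is PeakComm→Band B ($384M), NorthTel→Band D ($953M), AzureWave→Band F ($943M), Solara→Band C ($976M), total $3256M.
VCG payment = (others' best without TerraLink) − (others' welfare with TerraLink) = 3256 − 3236 = $20M.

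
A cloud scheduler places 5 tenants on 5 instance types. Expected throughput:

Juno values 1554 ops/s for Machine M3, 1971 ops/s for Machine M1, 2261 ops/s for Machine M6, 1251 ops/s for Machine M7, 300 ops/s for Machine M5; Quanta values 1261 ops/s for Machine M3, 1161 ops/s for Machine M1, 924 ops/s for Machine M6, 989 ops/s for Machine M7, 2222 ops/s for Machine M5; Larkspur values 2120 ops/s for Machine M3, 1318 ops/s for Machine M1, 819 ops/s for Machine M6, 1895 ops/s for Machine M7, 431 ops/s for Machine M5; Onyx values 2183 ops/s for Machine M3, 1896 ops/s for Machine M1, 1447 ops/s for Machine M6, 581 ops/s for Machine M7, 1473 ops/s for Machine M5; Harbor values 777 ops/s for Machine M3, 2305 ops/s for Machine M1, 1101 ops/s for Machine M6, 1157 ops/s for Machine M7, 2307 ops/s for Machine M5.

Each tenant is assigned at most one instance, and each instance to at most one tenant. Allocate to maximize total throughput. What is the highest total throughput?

Max total: 10866 ops/s

Treat this as an assignment problem: match each tenant to one instance.
Optimal: Juno→Machine M6 (2261 ops/s), Quanta→Machine M5 (2222 ops/s), Larkspur→Machine M7 (1895 ops/s), Onyx→Machine M3 (2183 ops/s), Harbor→Machine M1 (2305 ops/s) — total 2261+2222+1895+2183+2305 = 10866 ops/s.
Swapping Juno↔Quanta (Juno→Machine M5 300 ops/s, Quanta→Machine M6 924 ops/s) loses 3259.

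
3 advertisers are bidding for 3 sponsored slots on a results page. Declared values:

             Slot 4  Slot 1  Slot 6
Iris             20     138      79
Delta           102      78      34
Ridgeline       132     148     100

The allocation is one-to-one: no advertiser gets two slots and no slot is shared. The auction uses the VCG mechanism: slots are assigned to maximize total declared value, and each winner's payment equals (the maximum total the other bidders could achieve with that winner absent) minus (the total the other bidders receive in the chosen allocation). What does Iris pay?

Iris pays $48.

Efficient allocation: Iris→Slot 1 ($138), Delta→Slot 4 ($102), Ridgeline→Slot 6 ($100); total welfare W = $340.
Iris receives Slot 1 at value $138, so the others get W − 138 = $202.
Without Iris: best allocation of the remaining 2 bidders over all 3 slots is Delta→Slot 4 ($102), Ridgeline→Slot 1 ($148), total $250.
VCG payment = (others' best without Iris) − (others' welfare with Iris) = 250 − 202 = $48.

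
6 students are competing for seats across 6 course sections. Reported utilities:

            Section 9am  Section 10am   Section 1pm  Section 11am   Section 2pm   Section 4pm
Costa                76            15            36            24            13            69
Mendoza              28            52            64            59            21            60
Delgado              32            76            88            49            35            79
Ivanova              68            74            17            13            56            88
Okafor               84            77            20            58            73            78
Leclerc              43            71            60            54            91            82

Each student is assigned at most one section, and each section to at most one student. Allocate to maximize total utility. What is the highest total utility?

Optimal: Costa→Section 9am (76 points), Mendoza→Section 11am (59 points), Delgado→Section 1pm (88 points), Ivanova→Section 4pm (88 points), Okafor→Section 10am (77 points), Leclerc→Section 2pm (91 points) — total 76+59+88+88+77+91 = 479 points.
Column-greedy (each section in turn goes to its best remaining student) gives 403 points, worse by 76.
Next-best assignment: Costa→Section 9am, Mendoza→Section 11am, Delgado→Section 1pm, Ivanova→Section 10am, Okafor→Section 4pm, Leclerc→Section 2pm = 466 points.

Max total: 479 points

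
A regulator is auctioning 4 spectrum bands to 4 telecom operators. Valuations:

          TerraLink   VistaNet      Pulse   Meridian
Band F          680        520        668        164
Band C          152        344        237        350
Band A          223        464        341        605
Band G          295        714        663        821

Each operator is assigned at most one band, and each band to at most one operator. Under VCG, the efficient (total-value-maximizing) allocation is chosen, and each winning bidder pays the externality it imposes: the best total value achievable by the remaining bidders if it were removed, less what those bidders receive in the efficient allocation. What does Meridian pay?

Meridian pays $120M.

Efficient allocation: TerraLink→Band F ($680M), VistaNet→Band C ($344M), Pulse→Band G ($663M), Meridian→Band A ($605M); total welfare W = $2292M.
Meridian receives Band A at value $605M, so the others get W − 605 = $1687M.
Without Meridian: best allocation of the remaining 3 bidders over all 4 bands is TerraLink→Band F ($680M), VistaNet→Band A ($464M), Pulse→Band G ($663M), total $1807M.
VCG payment = (others' best without Meridian) − (others' welfare with Meridian) = 1807 − 1687 = $120M.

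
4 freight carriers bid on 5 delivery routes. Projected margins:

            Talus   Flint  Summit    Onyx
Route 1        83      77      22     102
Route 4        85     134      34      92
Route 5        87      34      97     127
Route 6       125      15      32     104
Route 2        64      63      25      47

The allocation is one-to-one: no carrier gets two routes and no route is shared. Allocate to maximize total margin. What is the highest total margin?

Optimal: Talus→Route 6 ($125k), Flint→Route 4 ($134k), Summit→Route 5 ($97k), Onyx→Route 1 ($102k) — total 125+134+97+102 = $458k.
Max-entry greedy (repeatedly take the single best remaining cell) gives $411k, worse by 47.
Next-best assignment: Talus→Route 1, Flint→Route 4, Summit→Route 5, Onyx→Route 6 = $418k.
Swapping Flint↔Summit (Flint→Route 5 $34k, Summit→Route 4 $34k) loses 163.
Every other assignment is strictly worse.

Maximum total: $458k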